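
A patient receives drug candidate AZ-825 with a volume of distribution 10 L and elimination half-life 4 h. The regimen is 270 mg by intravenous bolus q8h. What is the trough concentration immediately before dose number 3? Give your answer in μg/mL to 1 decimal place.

f = (1/2)^(τ/t½) = (1/2)^(8/4) ≈ 0.2500.
C₀ = D/Vd = 270/10 ≈ 27.000 μg/mL.
Before the 3rd dose, 2 doses have been given. Superposition: Cmin = C₀·(f + f²).
≈ 27.000 × (0.2500 + 0.0625) ≈ 27.000 × 0.3125 ≈ 8.438 μg/mL.

8.4 μg/mL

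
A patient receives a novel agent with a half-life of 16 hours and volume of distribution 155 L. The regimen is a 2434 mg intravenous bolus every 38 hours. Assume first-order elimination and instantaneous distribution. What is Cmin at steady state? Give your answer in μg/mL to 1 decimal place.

3.8 μg/mL

τ/t½ = 38/16 ≈ 2.375, so fraction remaining f = (1/2)^(38/16) ≈ 0.1928.
Accumulation ratio R = 1/(1 − f) ≈ 1/0.8072 ≈ 1.2389.
Each bolus raises the concentration by D/Vd = 2434/155 ≈ 15.703 μg/mL.
Steady-state peak Cmax,ss = C₀·R ≈ 15.703 × 1.2389 ≈ 19.454 μg/mL.
One interval later, Cmin,ss = Cmax,ss·e^(−kτ) ≈ 19.454 × 0.1928 ≈ 3.751 μg/mL.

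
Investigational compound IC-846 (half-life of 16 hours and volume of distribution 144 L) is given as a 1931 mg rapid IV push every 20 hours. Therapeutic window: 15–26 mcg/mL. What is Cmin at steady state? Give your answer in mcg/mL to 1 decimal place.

k = ln2/t½ = ln2/16 ≈ 0.043322 h⁻¹; fraction remaining f = e^(−kτ) = e^(−0.043322×20) ≈ 0.4204.
At steady state, accumulation factor R = 1/(1 − e^(−kτ)) ≈ 1.7253.
Single-dose peak C₀ = D/Vd = 1931/144 ≈ 13.410 mcg/mL.
Cmax,ss = C₀/(1 − f) ≈ 13.410/0.5796 ≈ 23.137 mcg/mL.
Steady-state trough Cmin,ss = Cmax,ss·f ≈ 23.137 × 0.4204 ≈ 9.727 mcg/mL.
Trough 9.7 mcg/mL vs MEC 15 mcg/mL: subtherapeutic.

9.7 mcg/mL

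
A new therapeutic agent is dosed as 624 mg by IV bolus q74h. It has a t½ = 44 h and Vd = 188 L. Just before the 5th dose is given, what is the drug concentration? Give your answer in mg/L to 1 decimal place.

f = (1/2)^(τ/t½) = (1/2)^(74/44) ≈ 0.3117.
C₀ = D/Vd = 624/188 ≈ 3.319 mg/L.
Before the 5th dose, 4 doses have been given. Superposition: Cmin = C₀·(f + f² + … + f^4).
≈ 3.319 × (0.3117 + 0.0972 + 0.0303 + 0.0094) ≈ 3.319 × 0.4486 ≈ 1.489 mg/L.

1.5 mg/L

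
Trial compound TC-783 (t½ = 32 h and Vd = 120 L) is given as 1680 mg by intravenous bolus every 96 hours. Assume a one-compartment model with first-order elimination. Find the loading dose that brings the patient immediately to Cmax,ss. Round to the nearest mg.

1920 mg

f = (1/2)^(96/32) ≈ 0.125000; accumulation ratio R = 1/(1−f) ≈ 1.14286.
Loading dose to hit Cmax,ss on first dose: D_load = D_maint·R ≈ 1680 × 1.14286 ≈ 1920.00 mg.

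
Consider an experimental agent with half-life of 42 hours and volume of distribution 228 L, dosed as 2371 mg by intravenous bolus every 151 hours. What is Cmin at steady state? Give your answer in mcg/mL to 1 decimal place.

0.9 mcg/mL

τ/t½ = 151/42 ≈ 3.5952, so fraction remaining f = (1/2)^(151/42) ≈ 0.0827.
Accumulation ratio R = 1/(1 − f) ≈ 1/0.9173 ≈ 1.0902.
Each bolus raises the concentration by D/Vd = 2371/228 ≈ 10.399 mcg/mL.
Steady-state peak Cmax,ss = C₀·R ≈ 10.399 × 1.0902 ≈ 11.337 mcg/mL.
Steady-state trough Cmin,ss = Cmax,ss·f ≈ 11.337 × 0.0827 ≈ 0.938 mcg/mL.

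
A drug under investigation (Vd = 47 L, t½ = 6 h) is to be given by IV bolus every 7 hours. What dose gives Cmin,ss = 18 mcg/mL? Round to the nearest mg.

1053 mg

τ/t½ = 7/6 ≈ 1.1667, so f = (1/2)^(7/6) ≈ 0.445449.
Cmin,ss = (D/Vd)·f/(1−f), so D = Cmin,ss·Vd·(1−f)/f.
D = 18 × 47 × (1−f)/f ≈ 18 × 47 × 1.24493 ≈ 1053.21 mg.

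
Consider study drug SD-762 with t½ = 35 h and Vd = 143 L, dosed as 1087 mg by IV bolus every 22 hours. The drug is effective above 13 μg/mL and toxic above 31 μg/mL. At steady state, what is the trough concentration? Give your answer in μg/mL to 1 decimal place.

13.9 μg/mL

k = ln2/t½ = ln2/35 ≈ 0.019804 h⁻¹; fraction remaining f = e^(−kτ) = e^(−0.019804×22) ≈ 0.6468.
Accumulation ratio R = 1/(1 − f) ≈ 1/0.3532 ≈ 2.8313.
Each bolus raises the concentration by D/Vd = 1087/143 ≈ 7.601 μg/mL.
Steady-state peak Cmax,ss = C₀·R ≈ 7.601 × 2.8313 ≈ 21.521 μg/mL.
Steady-state trough Cmin,ss = Cmax,ss·f ≈ 21.521 × 0.6468 ≈ 13.920 μg/mL.
Trough 13.9 μg/mL vs MEC 13 μg/mL: adequate.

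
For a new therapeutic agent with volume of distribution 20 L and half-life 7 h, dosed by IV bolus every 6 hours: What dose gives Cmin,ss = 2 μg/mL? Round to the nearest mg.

τ/t½ = 6/7 ≈ 0.85714, so f = (1/2)^(6/7) ≈ 0.552045.
Cmin,ss = (D/Vd)·f/(1−f), so D = Cmin,ss·Vd·(1−f)/f.
D = 2 × 20 × (1−f)/f ≈ 2 × 20 × 0.81145 ≈ 32.46 mg.

32 mg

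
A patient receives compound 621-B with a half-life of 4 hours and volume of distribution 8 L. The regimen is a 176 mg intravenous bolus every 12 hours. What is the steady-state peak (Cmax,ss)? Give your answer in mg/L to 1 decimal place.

25.1 mg/L

The dosing interval is 3 half-lives, so f = 2^(−3) = 0.125.
At steady state, R = 1/(1 − 0.125) = 8/7.
Single-dose peak C₀ = D/Vd = 176/8 = 22 mg/L.
Steady-state peak Cmax,ss = C₀·R = 22 × 8/7 ≈ 25.143 mg/L.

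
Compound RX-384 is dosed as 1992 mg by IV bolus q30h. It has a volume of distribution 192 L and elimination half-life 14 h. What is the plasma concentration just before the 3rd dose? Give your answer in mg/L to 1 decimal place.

2.9 mg/L

f = (1/2)^(τ/t½) = (1/2)^(30/14) ≈ 0.2264.
C₀ = D/Vd = 1992/192 ≈ 10.375 mg/L.
Before the 3rd dose, 2 doses have been given. Superposition: Cmin = C₀·(f + f²).
≈ 10.375 × (0.2264 + 0.0513) ≈ 10.375 × 0.2777 ≈ 2.881 mg/L.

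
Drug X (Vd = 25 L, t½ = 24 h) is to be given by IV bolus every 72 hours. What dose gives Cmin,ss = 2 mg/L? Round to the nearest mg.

350 mg

τ/t½ = 72/24 ≈ 3, so f = (1/2)^(72/24) ≈ 0.125000.
Cmin,ss = (D/Vd)·f/(1−f), so D = Cmin,ss·Vd·(1−f)/f.
D = 2 × 25 × (1−f)/f ≈ 2 × 25 × 7.00000 ≈ 350.00 mg.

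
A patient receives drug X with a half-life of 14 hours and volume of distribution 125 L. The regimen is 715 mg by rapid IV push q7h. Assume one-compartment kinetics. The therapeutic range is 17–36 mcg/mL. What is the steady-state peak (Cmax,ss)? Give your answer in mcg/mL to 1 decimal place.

19.5 mcg/mL

Over one 7-h interval, 7/14 ≈ 0.5 half-lives elapse, leaving f ≈ 0.7071 of each dose.
Accumulation ratio R = 1/(1 − f) ≈ 1/0.2929 ≈ 3.4141.
Single-dose peak C₀ = D/Vd = 715/125 ≈ 5.720 mcg/mL.
Steady-state peak Cmax,ss = C₀·R ≈ 5.720 × 3.4141 ≈ 19.529 mcg/mL.
Peak 19.5 mcg/mL vs MTC 36 mcg/mL: below toxic threshold.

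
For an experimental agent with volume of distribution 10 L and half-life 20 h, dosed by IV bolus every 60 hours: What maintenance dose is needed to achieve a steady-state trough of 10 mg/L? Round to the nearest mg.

τ/t½ = 60/20 ≈ 3, so f = (1/2)^(60/20) ≈ 0.125000.
Cmin,ss = (D/Vd)·f/(1−f), so D = Cmin,ss·Vd·(1−f)/f.
D = 10 × 10 × (1−f)/f ≈ 10 × 10 × 7.00000 ≈ 700.00 mg.

700 mg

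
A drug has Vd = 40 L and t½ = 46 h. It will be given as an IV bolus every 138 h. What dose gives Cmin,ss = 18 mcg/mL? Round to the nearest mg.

τ/t½ = 138/46 ≈ 3, so f = (1/2)^(138/46) ≈ 0.125000.
Cmin,ss = (D/Vd)·f/(1−f), so D = Cmin,ss·Vd·(1−f)/f.
D = 18 × 40 × (1−f)/f ≈ 18 × 40 × 7.00000 ≈ 5040.00 mg.

5040 mg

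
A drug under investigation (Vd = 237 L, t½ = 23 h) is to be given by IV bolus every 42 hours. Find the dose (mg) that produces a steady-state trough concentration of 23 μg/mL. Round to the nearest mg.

τ/t½ = 42/23 ≈ 1.8261, so f = (1/2)^(42/23) ≈ 0.282029.
Cmin,ss = (D/Vd)·f/(1−f), so D = Cmin,ss·Vd·(1−f)/f.
D = 23 × 237 × (1−f)/f ≈ 23 × 237 × 2.54573 ≈ 13876.77 mg.

13877 mg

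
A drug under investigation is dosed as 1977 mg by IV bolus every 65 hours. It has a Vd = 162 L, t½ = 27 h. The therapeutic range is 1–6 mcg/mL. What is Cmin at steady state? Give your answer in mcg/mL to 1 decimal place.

2.8 mcg/mL

τ/t½ = 65/27 ≈ 2.4074, so fraction remaining f = (1/2)^(65/27) ≈ 0.1885.
At steady state, accumulation factor R = 1/(1 − e^(−kτ)) ≈ 1.2323.
Each bolus raises the concentration by D/Vd = 1977/162 ≈ 12.204 mcg/mL.
Cmax,ss = C₀/(1 − f) ≈ 12.204/0.8115 ≈ 15.039 mcg/mL.
One interval later, Cmin,ss = Cmax,ss·e^(−kτ) ≈ 15.039 × 0.1885 ≈ 2.835 mcg/mL.
Trough 2.8 mcg/mL vs MEC 1 mcg/mL: adequate.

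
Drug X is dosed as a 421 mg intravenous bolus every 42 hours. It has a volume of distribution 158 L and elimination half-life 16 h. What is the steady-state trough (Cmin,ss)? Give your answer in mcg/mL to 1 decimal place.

0.5 mcg/mL

k = ln2/t½ = ln2/16 ≈ 0.043322 h⁻¹; fraction remaining f = e^(−kτ) = e^(−0.043322×42) ≈ 0.1621.
Accumulation ratio R = 1/(1 − f) ≈ 1/0.8379 ≈ 1.1935.
Each bolus raises the concentration by D/Vd = 421/158 ≈ 2.665 mcg/mL.
Steady-state peak Cmax,ss = C₀·R ≈ 2.665 × 1.1935 ≈ 3.181 mcg/mL.
One interval later, Cmin,ss = Cmax,ss·e^(−kτ) ≈ 3.181 × 0.1621 ≈ 0.516 mcg/mL.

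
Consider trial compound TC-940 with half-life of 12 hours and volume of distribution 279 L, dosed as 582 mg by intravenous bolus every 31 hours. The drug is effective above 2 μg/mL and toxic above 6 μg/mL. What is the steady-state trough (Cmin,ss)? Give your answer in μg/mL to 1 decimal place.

Over one 31-h interval, 31/12 ≈ 2.5833 half-lives elapse, leaving f ≈ 0.1669 of each dose.
Each bolus raises the concentration by D/Vd = 582/279 ≈ 2.086 μg/mL.
Steady-state trough Cmin,ss = C₀·f/(1−f) ≈ 2.086 × 0.1669/0.8331 ≈ 0.418 μg/mL.
Trough 0.4 μg/mL vs MEC 2 μg/mL: subtherapeutic.

0.4 μg/mL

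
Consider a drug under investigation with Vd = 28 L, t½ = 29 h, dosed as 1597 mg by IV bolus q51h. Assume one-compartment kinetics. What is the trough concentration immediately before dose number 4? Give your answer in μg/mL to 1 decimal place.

f = (1/2)^(τ/t½) = (1/2)^(51/29) ≈ 0.2955.
C₀ = D/Vd = 1597/28 ≈ 57.036 μg/mL.
Before the 4th dose, 3 doses have been given. Superposition: Cmin = C₀·(f + f² + … + f^3).
≈ 57.036 × (0.2955 + 0.0873 + 0.0258) ≈ 57.036 × 0.4086 ≈ 23.305 μg/mL.

23.3 μg/mL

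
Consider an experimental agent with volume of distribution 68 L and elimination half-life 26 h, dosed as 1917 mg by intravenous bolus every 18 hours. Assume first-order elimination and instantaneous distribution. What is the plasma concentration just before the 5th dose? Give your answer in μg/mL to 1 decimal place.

39.1 μg/mL

f = (1/2)^(τ/t½) = (1/2)^(18/26) ≈ 0.6189.
C₀ = D/Vd = 1917/68 ≈ 28.191 μg/mL.
Before the 5th dose, 4 doses have been given. Superposition: Cmin = C₀·(f + f² + … + f^4).
≈ 28.191 × (0.6189 + 0.3830 + 0.2371 + 0.1467) ≈ 28.191 × 1.3857 ≈ 39.064 μg/mL.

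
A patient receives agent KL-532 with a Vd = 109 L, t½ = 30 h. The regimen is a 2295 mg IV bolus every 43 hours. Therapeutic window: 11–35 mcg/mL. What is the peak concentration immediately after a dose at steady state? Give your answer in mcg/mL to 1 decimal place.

k = ln2/t½ = ln2/30 ≈ 0.023105 h⁻¹; fraction remaining f = e^(−kτ) = e^(−0.023105×43) ≈ 0.3703.
At steady state, accumulation factor R = 1/(1 − e^(−kτ)) ≈ 1.5881.
Each bolus raises the concentration by D/Vd = 2295/109 ≈ 21.055 mcg/mL.
Steady-state peak Cmax,ss = C₀·R ≈ 21.055 × 1.5881 ≈ 33.437 mcg/mL.
Peak 33.4 mcg/mL vs MTC 35 mcg/mL: below toxic threshold.

33.4 mcg/mL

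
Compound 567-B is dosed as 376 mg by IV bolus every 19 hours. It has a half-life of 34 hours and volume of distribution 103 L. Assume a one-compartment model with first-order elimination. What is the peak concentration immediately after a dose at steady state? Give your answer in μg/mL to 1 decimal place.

τ/t½ = 19/34 ≈ 0.55882, so fraction remaining f = (1/2)^(19/34) ≈ 0.6789.
Accumulation ratio R = 1/(1 − f) ≈ 1/0.3211 ≈ 3.1143.
Each bolus raises the concentration by D/Vd = 376/103 ≈ 3.650 μg/mL.
Steady-state peak Cmax,ss = C₀·R ≈ 3.650 × 3.1143 ≈ 11.367 μg/mL.

11.4 μg/mL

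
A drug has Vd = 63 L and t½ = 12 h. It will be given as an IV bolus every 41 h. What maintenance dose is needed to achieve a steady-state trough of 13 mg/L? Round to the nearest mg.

τ/t½ = 41/12 ≈ 3.4167, so f = (1/2)^(41/12) ≈ 0.093644.
Cmin,ss = (D/Vd)·f/(1−f), so D = Cmin,ss·Vd·(1−f)/f.
D = 13 × 63 × (1−f)/f ≈ 13 × 63 × 9.67874 ≈ 7926.89 mg.

7927 mg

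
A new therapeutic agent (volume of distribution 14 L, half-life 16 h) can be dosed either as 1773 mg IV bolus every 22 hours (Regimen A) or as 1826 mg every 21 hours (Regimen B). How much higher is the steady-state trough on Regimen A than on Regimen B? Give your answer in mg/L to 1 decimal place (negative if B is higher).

-8.4 mg/L

Regimen A: f = (1/2)^(22/16) ≈ 0.3856; Cmin,ss = (1773/14)·f/(1−f) ≈ 79.482 mg/L.
Regimen B: f = (1/2)^(21/16) ≈ 0.4026; Cmin,ss = (1826/14)·f/(1−f) ≈ 87.898 mg/L.
Difference ≈ 79.482 − 87.898 ≈ -8.416 mg/L.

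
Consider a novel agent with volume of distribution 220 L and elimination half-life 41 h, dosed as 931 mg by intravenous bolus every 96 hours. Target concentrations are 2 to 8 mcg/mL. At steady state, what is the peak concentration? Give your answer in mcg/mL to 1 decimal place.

5.3 mcg/mL

Over one 96-h interval, 96/41 ≈ 2.3415 half-lives elapse, leaving f ≈ 0.1973 of each dose.
Accumulation ratio R = 1/(1 − f) ≈ 1/0.8027 ≈ 1.2458.
Each bolus raises the concentration by D/Vd = 931/220 ≈ 4.232 mcg/mL.
Steady-state peak Cmax,ss = C₀·R ≈ 4.232 × 1.2458 ≈ 5.272 mcg/mL.
Peak 5.3 mcg/mL vs MTC 8 mcg/mL: below toxic threshold.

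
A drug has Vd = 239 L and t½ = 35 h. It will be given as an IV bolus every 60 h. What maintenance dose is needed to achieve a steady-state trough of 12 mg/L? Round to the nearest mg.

τ/t½ = 60/35 ≈ 1.7143, so f = (1/2)^(60/35) ≈ 0.304753.
Cmin,ss = (D/Vd)·f/(1−f), so D = Cmin,ss·Vd·(1−f)/f.
D = 12 × 239 × (1−f)/f ≈ 12 × 239 × 2.28135 ≈ 6542.91 mg.

6543 mg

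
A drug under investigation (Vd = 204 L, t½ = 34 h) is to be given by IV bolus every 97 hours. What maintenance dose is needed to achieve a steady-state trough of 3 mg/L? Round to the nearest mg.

τ/t½ = 97/34 ≈ 2.8529, so f = (1/2)^(97/34) ≈ 0.138414.
Cmin,ss = (D/Vd)·f/(1−f), so D = Cmin,ss·Vd·(1−f)/f.
D = 3 × 204 × (1−f)/f ≈ 3 × 204 × 6.22470 ≈ 3809.52 mg.

3810 mg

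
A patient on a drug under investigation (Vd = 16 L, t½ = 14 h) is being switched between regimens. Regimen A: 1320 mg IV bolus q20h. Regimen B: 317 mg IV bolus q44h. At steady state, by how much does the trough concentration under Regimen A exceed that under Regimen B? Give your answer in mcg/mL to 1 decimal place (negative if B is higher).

46.2 mcg/mL

Regimen A: f = (1/2)^(20/14) ≈ 0.3715; Cmin,ss = (1320/16)·f/(1−f) ≈ 48.765 mcg/mL.
Regimen B: f = (1/2)^(44/14) ≈ 0.1132; Cmin,ss = (317/16)·f/(1−f) ≈ 2.529 mcg/mL.
Difference ≈ 48.765 − 2.529 ≈ 46.236 mcg/mL.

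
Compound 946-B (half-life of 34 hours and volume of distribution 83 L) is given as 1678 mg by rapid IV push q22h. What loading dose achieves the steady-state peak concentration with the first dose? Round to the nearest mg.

f = (1/2)^(22/34) ≈ 0.638581; accumulation ratio R = 1/(1−f) ≈ 2.76687.
Loading dose to hit Cmax,ss on first dose: D_load = D_maint·R ≈ 1678 × 2.76687 ≈ 4642.81 mg.

4643 mg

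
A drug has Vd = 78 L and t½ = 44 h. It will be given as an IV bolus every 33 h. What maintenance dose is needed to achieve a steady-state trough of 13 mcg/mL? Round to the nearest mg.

τ/t½ = 33/44 ≈ 0.75, so f = (1/2)^(33/44) ≈ 0.594604.
Cmin,ss = (D/Vd)·f/(1−f), so D = Cmin,ss·Vd·(1−f)/f.
D = 13 × 78 × (1−f)/f ≈ 13 × 78 × 0.68179 ≈ 691.34 mg.

691 mg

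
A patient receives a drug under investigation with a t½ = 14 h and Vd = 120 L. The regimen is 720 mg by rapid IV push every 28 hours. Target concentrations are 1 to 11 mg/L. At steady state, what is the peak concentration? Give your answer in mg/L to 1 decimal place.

8.0 mg/L

The dosing interval is 2 half-lives, so f = 2^(−2) = 0.25.
Accumulation ratio R = 1/(1 − f) = 1/0.75 = 4/3.
Single-dose peak C₀ = D/Vd = 720/120 = 6 mg/L.
Steady-state peak Cmax,ss = C₀·R = 6 × 4/3 ≈ 8.000 mg/L.
Peak 8.0 mg/L vs MTC 11 mg/L: below toxic threshold.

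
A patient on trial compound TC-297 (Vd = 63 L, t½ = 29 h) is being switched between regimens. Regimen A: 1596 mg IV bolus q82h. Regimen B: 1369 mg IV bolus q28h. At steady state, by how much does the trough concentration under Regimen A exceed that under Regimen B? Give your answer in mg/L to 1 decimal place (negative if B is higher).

Regimen A: f = (1/2)^(82/29) ≈ 0.1409; Cmin,ss = (1596/63)·f/(1−f) ≈ 4.155 mg/L.
Regimen B: f = (1/2)^(28/29) ≈ 0.5121; Cmin,ss = (1369/63)·f/(1−f) ≈ 22.808 mg/L.
Difference ≈ 4.155 − 22.808 ≈ -18.653 mg/L.

-18.7 mg/L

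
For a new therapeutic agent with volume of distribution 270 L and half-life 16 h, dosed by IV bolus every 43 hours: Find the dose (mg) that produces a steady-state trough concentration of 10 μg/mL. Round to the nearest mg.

τ/t½ = 43/16 ≈ 2.6875, so f = (1/2)^(43/16) ≈ 0.155232.
Cmin,ss = (D/Vd)·f/(1−f), so D = Cmin,ss·Vd·(1−f)/f.
D = 10 × 270 × (1−f)/f ≈ 10 × 270 × 5.44197 ≈ 14693.32 mg.

14693 mg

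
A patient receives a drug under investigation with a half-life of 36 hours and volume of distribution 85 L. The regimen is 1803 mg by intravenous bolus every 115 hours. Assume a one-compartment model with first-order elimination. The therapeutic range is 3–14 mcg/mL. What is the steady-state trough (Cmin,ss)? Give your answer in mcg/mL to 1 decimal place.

2.6 mcg/mL

τ/t½ = 115/36 ≈ 3.1944, so fraction remaining f = (1/2)^(115/36) ≈ 0.1092.
At steady state, accumulation factor R = 1/(1 − e^(−kτ)) ≈ 1.1226.
Single-dose peak C₀ = D/Vd = 1803/85 ≈ 21.212 mcg/mL.
Cmax,ss = C₀/(1 − f) ≈ 21.212/0.8908 ≈ 23.812 mcg/mL.
Steady-state trough Cmin,ss = Cmax,ss·f ≈ 23.812 × 0.1092 ≈ 2.600 mcg/mL.
Trough 2.6 mcg/mL vs MEC 3 mcg/mL: subtherapeutic.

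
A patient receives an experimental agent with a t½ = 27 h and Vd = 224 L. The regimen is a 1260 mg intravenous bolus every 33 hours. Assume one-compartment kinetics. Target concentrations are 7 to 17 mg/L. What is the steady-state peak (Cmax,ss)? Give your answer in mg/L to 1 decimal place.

k = ln2/t½ = ln2/27 ≈ 0.025672 h⁻¹; fraction remaining f = e^(−kτ) = e^(−0.025672×33) ≈ 0.4286.
Accumulation ratio R = 1/(1 − f) ≈ 1/0.5714 ≈ 1.7501.
Single-dose peak C₀ = D/Vd = 1260/224 ≈ 5.625 mg/L.
Steady-state peak Cmax,ss = C₀·R ≈ 5.625 × 1.7501 ≈ 9.844 mg/L.
Peak 9.8 mg/L vs MTC 17 mg/L: below toxic threshold.

9.8 mg/L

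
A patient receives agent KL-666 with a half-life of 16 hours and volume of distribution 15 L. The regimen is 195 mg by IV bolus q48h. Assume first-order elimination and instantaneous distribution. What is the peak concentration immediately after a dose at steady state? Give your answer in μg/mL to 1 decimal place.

The dosing interval is 3 half-lives, so f = 2^(−3) = 0.125.
Accumulation ratio R = 1/(1 − f) = 1/0.875 = 8/7.
Single-dose peak C₀ = D/Vd = 195/15 = 13 μg/mL.
Steady-state peak Cmax,ss = C₀·R = 13 × 8/7 ≈ 14.857 μg/mL.

14.9 μg/mL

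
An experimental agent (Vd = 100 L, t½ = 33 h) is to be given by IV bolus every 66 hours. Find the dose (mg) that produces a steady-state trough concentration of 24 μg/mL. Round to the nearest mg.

7200 mg

τ/t½ = 66/33 ≈ 2, so f = (1/2)^(66/33) ≈ 0.250000.
Cmin,ss = (D/Vd)·f/(1−f), so D = Cmin,ss·Vd·(1−f)/f.
D = 24 × 100 × (1−f)/f ≈ 24 × 100 × 3.00000 ≈ 7200.00 mg.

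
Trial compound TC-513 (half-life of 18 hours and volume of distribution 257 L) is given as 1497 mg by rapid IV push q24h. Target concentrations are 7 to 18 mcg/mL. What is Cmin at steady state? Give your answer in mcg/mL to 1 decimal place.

3.8 mcg/mL

k = ln2/t½ = ln2/18 ≈ 0.038508 h⁻¹; fraction remaining f = e^(−kτ) = e^(−0.038508×24) ≈ 0.3969.
Single-dose peak C₀ = D/Vd = 1497/257 ≈ 5.825 mcg/mL.
Steady-state trough Cmin,ss = C₀·f/(1−f) ≈ 5.825 × 0.3969/0.6031 ≈ 3.833 mcg/mL.
Trough 3.8 mcg/mL vs MEC 7 mcg/mL: subtherapeutic.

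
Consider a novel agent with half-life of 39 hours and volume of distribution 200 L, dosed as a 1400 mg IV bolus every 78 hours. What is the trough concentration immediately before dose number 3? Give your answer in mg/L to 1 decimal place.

f = (1/2)^(τ/t½) = (1/2)^(78/39) ≈ 0.2500.
C₀ = D/Vd = 1400/200 ≈ 7.000 mg/L.
Before the 3rd dose, 2 doses have been given. Superposition: Cmin = C₀·(f + f²).
≈ 7.000 × (0.2500 + 0.0625) ≈ 7.000 × 0.3125 ≈ 2.188 mg/L.

2.2 mg/L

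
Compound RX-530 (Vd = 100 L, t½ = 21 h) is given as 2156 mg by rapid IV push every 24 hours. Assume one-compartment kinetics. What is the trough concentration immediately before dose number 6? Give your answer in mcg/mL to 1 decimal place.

17.5 mcg/mL

f = (1/2)^(τ/t½) = (1/2)^(24/21) ≈ 0.4529.
C₀ = D/Vd = 2156/100 ≈ 21.560 mcg/mL.
Before the 6th dose, 5 doses have been given. Superposition: Cmin = C₀·(f + f² + … + f^5).
≈ 21.560 × (0.4529 + 0.2051 + 0.0929 + 0.0421 + 0.0191) ≈ 21.560 × 0.8121 ≈ 17.509 mcg/mL.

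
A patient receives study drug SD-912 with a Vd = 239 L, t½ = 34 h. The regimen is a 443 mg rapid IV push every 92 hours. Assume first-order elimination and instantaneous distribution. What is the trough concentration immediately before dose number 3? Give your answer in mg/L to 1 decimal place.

f = (1/2)^(τ/t½) = (1/2)^(92/34) ≈ 0.1533.
C₀ = D/Vd = 443/239 ≈ 1.854 mg/L.
Before the 3rd dose, 2 doses have been given. Superposition: Cmin = C₀·(f + f²).
≈ 1.854 × (0.1533 + 0.0235) ≈ 1.854 × 0.1768 ≈ 0.328 mg/L.

0.3 mg/L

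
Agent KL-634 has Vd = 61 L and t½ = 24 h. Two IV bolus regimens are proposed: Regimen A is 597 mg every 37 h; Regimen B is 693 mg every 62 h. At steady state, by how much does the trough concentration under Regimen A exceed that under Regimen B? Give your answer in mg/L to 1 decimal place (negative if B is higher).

2.8 mg/L

Regimen A: f = (1/2)^(37/24) ≈ 0.3435; Cmin,ss = (597/61)·f/(1−f) ≈ 5.121 mg/L.
Regimen B: f = (1/2)^(62/24) ≈ 0.1669; Cmin,ss = (693/61)·f/(1−f) ≈ 2.276 mg/L.
Difference ≈ 5.121 − 2.276 ≈ 2.845 mg/L.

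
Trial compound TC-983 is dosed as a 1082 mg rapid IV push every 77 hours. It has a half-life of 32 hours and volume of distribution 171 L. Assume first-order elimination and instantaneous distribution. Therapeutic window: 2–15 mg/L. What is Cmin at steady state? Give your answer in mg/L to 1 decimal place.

k = ln2/t½ = ln2/32 ≈ 0.021661 h⁻¹; fraction remaining f = e^(−kτ) = e^(−0.021661×77) ≈ 0.1886.
Each bolus raises the concentration by D/Vd = 1082/171 ≈ 6.327 mg/L.
Steady-state trough Cmin,ss = C₀·f/(1−f) ≈ 6.327 × 0.1886/0.8114 ≈ 1.471 mg/L.
Trough 1.5 mg/L vs MEC 2 mg/L: subtherapeutic.

1.5 mg/L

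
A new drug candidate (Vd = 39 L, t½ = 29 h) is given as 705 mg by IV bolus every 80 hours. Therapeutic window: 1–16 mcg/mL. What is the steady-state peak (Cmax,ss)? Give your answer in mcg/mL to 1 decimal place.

k = ln2/t½ = ln2/29 ≈ 0.023902 h⁻¹; fraction remaining f = e^(−kτ) = e^(−0.023902×80) ≈ 0.1478.
Accumulation ratio R = 1/(1 − f) ≈ 1/0.8522 ≈ 1.1734.
Single-dose peak C₀ = D/Vd = 705/39 ≈ 18.077 mcg/mL.
Steady-state peak Cmax,ss = C₀·R ≈ 18.077 × 1.1734 ≈ 21.212 mcg/mL.
Peak 21.2 mcg/mL vs MTC 16 mcg/mL: exceeds toxic threshold.

21.2 mcg/mL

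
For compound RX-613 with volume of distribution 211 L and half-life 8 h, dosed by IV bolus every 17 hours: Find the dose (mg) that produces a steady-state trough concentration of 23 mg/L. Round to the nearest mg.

τ/t½ = 17/8 ≈ 2.125, so f = (1/2)^(17/8) ≈ 0.229251.
Cmin,ss = (D/Vd)·f/(1−f), so D = Cmin,ss·Vd·(1−f)/f.
D = 23 × 211 × (1−f)/f ≈ 23 × 211 × 3.36203 ≈ 16315.93 mg.

16316 mg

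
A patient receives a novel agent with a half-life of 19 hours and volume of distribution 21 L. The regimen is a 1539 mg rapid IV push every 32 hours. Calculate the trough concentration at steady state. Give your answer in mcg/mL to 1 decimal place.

33.1 mcg/mL

k = ln2/t½ = ln2/19 ≈ 0.036481 h⁻¹; fraction remaining f = e^(−kτ) = e^(−0.036481×32) ≈ 0.3112.
Accumulation ratio R = 1/(1 − f) ≈ 1/0.6888 ≈ 1.4518.
Single-dose peak C₀ = D/Vd = 1539/21 ≈ 73.286 mcg/mL.
Steady-state peak Cmax,ss = C₀·R ≈ 73.286 × 1.4518 ≈ 106.397 mcg/mL.
One interval later, Cmin,ss = Cmax,ss·e^(−kτ) ≈ 106.397 × 0.3112 ≈ 33.111 mcg/mL.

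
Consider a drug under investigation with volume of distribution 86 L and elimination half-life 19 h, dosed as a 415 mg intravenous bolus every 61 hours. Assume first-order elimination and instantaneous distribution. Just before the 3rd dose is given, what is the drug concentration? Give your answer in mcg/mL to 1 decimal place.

0.6 mcg/mL

f = (1/2)^(τ/t½) = (1/2)^(61/19) ≈ 0.1080.
C₀ = D/Vd = 415/86 ≈ 4.826 mcg/mL.
Before the 3rd dose, 2 doses have been given. Superposition: Cmin = C₀·(f + f²).
≈ 4.826 × (0.1080 + 0.0117) ≈ 4.826 × 0.1197 ≈ 0.578 mcg/mL.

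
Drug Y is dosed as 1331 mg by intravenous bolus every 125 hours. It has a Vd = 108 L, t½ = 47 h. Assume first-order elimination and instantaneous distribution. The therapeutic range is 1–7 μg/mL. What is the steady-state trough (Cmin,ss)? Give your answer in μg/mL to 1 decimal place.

2.3 μg/mL

k = ln2/t½ = ln2/47 ≈ 0.014748 h⁻¹; fraction remaining f = e^(−kτ) = e^(−0.014748×125) ≈ 0.1583.
Accumulation ratio R = 1/(1 − f) ≈ 1/0.8417 ≈ 1.1881.
Each bolus raises the concentration by D/Vd = 1331/108 ≈ 12.324 μg/mL.
Steady-state peak Cmax,ss = C₀·R ≈ 12.324 × 1.1881 ≈ 14.642 μg/mL.
One interval later, Cmin,ss = Cmax,ss·e^(−kτ) ≈ 14.642 × 0.1583 ≈ 2.318 μg/mL.
Trough 2.3 μg/mL vs MEC 1 μg/mL: adequate.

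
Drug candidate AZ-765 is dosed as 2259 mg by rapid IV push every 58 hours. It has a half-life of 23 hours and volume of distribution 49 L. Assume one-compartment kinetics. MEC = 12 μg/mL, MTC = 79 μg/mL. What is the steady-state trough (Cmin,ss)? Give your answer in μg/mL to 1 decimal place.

9.7 μg/mL

k = ln2/t½ = ln2/23 ≈ 0.030137 h⁻¹; fraction remaining f = e^(−kτ) = e^(−0.030137×58) ≈ 0.1741.
Single-dose peak C₀ = D/Vd = 2259/49 ≈ 46.102 μg/mL.
Steady-state trough Cmin,ss = C₀·f/(1−f) ≈ 46.102 × 0.1741/0.8259 ≈ 9.718 μg/mL.
Trough 9.7 μg/mL vs MEC 12 μg/mL: subtherapeutic.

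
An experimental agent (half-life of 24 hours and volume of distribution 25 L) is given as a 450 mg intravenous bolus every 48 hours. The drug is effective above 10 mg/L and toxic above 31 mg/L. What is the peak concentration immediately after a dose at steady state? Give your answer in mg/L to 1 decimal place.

24.0 mg/L

τ = 48 h = 2 half-lives, so f = (1/2)^2 = 0.25.
At steady state, R = 1/(1 − 0.25) = 4/3.
Single-dose peak C₀ = D/Vd = 450/25 = 18 mg/L.
Steady-state peak Cmax,ss = C₀·R = 18 × 4/3 ≈ 24.000 mg/L.
Peak 24.0 mg/L vs MTC 31 mg/L: below toxic threshold.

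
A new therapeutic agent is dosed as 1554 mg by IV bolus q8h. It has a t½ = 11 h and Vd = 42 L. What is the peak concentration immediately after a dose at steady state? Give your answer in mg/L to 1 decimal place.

93.4 mg/L

τ/t½ = 8/11 ≈ 0.72727, so fraction remaining f = (1/2)^(8/11) ≈ 0.6040.
Accumulation ratio R = 1/(1 − f) ≈ 1/0.3960 ≈ 2.5253.
Each bolus raises the concentration by D/Vd = 1554/42 ≈ 37.000 mg/L.
Cmax,ss = C₀/(1 − f) ≈ 37.000/0.3960 ≈ 93.434 mg/L.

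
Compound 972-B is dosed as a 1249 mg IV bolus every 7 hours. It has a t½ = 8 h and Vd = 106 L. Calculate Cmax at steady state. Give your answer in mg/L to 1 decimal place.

25.9 mg/L

τ/t½ = 7/8 ≈ 0.875, so fraction remaining f = (1/2)^(7/8) ≈ 0.5453.
At steady state, accumulation factor R = 1/(1 − e^(−kτ)) ≈ 2.1993.
Each bolus raises the concentration by D/Vd = 1249/106 ≈ 11.783 mg/L.
Cmax,ss = C₀/(1 − f) ≈ 11.783/0.4547 ≈ 25.914 mg/L.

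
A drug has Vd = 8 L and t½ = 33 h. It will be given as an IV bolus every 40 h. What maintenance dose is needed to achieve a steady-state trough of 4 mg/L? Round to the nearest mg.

42 mg

τ/t½ = 40/33 ≈ 1.2121, so f = (1/2)^(40/33) ≈ 0.431634.
Cmin,ss = (D/Vd)·f/(1−f), so D = Cmin,ss·Vd·(1−f)/f.
D = 4 × 8 × (1−f)/f ≈ 4 × 8 × 1.31678 ≈ 42.14 mg.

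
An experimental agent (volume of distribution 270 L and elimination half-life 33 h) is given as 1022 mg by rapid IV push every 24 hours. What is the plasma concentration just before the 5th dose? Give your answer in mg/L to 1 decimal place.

f = (1/2)^(τ/t½) = (1/2)^(24/33) ≈ 0.6040.
C₀ = D/Vd = 1022/270 ≈ 3.785 mg/L.
Before the 5th dose, 4 doses have been given. Superposition: Cmin = C₀·(f + f² + … + f^4).
≈ 3.785 × (0.6040 + 0.3648 + 0.2203 + 0.1331) ≈ 3.785 × 1.3222 ≈ 5.005 mg/L.

5.0 mg/L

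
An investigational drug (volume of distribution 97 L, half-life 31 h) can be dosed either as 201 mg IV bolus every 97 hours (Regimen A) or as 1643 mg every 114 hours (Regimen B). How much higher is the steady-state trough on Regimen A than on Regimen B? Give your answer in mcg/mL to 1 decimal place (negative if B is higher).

-1.2 mcg/mL

Regimen A: f = (1/2)^(97/31) ≈ 0.1143; Cmin,ss = (201/97)·f/(1−f) ≈ 0.267 mcg/mL.
Regimen B: f = (1/2)^(114/31) ≈ 0.0782; Cmin,ss = (1643/97)·f/(1−f) ≈ 1.437 mcg/mL.
Difference ≈ 0.267 − 1.437 ≈ -1.170 mcg/mL.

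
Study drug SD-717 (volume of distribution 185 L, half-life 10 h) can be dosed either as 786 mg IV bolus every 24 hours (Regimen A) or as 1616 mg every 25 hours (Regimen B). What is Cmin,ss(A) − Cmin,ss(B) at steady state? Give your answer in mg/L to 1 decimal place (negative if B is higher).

Regimen A: f = (1/2)^(24/10) ≈ 0.1895; Cmin,ss = (786/185)·f/(1−f) ≈ 0.993 mg/L.
Regimen B: f = (1/2)^(25/10) ≈ 0.1768; Cmin,ss = (1616/185)·f/(1−f) ≈ 1.876 mg/L.
Difference ≈ 0.993 − 1.876 ≈ -0.883 mg/L.

-0.9 mg/L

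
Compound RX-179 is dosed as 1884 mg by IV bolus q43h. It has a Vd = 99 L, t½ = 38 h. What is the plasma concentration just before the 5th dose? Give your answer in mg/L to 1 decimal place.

15.3 mg/L

f = (1/2)^(τ/t½) = (1/2)^(43/38) ≈ 0.4564.
C₀ = D/Vd = 1884/99 ≈ 19.030 mg/L.
Before the 5th dose, 4 doses have been given. Superposition: Cmin = C₀·(f + f² + … + f^4).
≈ 19.030 × (0.4564 + 0.2083 + 0.0951 + 0.0434) ≈ 19.030 × 0.8032 ≈ 15.285 mg/L.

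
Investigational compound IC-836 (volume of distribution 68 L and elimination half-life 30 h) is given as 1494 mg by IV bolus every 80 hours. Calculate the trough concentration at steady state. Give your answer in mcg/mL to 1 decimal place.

4.1 mcg/mL

k = ln2/t½ = ln2/30 ≈ 0.023105 h⁻¹; fraction remaining f = e^(−kτ) = e^(−0.023105×80) ≈ 0.1575.
Single-dose peak C₀ = D/Vd = 1494/68 ≈ 21.971 mcg/mL.
Steady-state trough Cmin,ss = C₀·f/(1−f) ≈ 21.971 × 0.1575/0.8425 ≈ 4.107 mcg/mL.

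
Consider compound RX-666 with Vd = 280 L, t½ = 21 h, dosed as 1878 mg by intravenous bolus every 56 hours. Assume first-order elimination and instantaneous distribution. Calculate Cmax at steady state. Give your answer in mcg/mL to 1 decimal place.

k = ln2/t½ = ln2/21 ≈ 0.033007 h⁻¹; fraction remaining f = e^(−kτ) = e^(−0.033007×56) ≈ 0.1575.
At steady state, accumulation factor R = 1/(1 − e^(−kτ)) ≈ 1.1869.
Each bolus raises the concentration by D/Vd = 1878/280 ≈ 6.707 mcg/mL.
Steady-state peak Cmax,ss = C₀·R ≈ 6.707 × 1.1869 ≈ 7.961 mcg/mL.

8.0 mcg/mL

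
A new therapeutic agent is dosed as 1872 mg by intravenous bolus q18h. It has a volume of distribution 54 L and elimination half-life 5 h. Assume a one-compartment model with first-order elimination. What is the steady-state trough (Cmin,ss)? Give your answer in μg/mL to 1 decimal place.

k = ln2/t½ = ln2/5 ≈ 0.138629 h⁻¹; fraction remaining f = e^(−kτ) = e^(−0.138629×18) ≈ 0.0825.
At steady state, accumulation factor R = 1/(1 − e^(−kτ)) ≈ 1.0899.
Single-dose peak C₀ = D/Vd = 1872/54 ≈ 34.667 μg/mL.
Steady-state peak Cmax,ss = C₀·R ≈ 34.667 × 1.0899 ≈ 37.784 μg/mL.
One interval later, Cmin,ss = Cmax,ss·e^(−kτ) ≈ 37.784 × 0.0825 ≈ 3.117 μg/mL.

3.1 μg/mL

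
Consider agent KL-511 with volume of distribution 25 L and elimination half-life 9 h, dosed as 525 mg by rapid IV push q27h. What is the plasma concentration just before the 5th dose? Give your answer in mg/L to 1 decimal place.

f = (1/2)^(τ/t½) = (1/2)^(27/9) ≈ 0.1250.
C₀ = D/Vd = 525/25 ≈ 21.000 mg/L.
Before the 5th dose, 4 doses have been given. Superposition: Cmin = C₀·(f + f² + … + f^4).
≈ 21.000 × (0.1250 + 0.0156 + 0.0020 + 0.0002) ≈ 21.000 × 0.1428 ≈ 2.999 mg/L.

3.0 mg/L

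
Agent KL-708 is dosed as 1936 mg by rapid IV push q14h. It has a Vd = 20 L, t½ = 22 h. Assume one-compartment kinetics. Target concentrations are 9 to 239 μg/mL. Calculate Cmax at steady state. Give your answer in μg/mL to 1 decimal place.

271.4 μg/mL

Over one 14-h interval, 14/22 ≈ 0.63636 half-lives elapse, leaving f ≈ 0.6433 of each dose.
Accumulation ratio R = 1/(1 − f) ≈ 1/0.3567 ≈ 2.8035.
Single-dose peak C₀ = D/Vd = 1936/20 ≈ 96.800 μg/mL.
Steady-state peak Cmax,ss = C₀·R ≈ 96.800 × 2.8035 ≈ 271.379 μg/mL.
Peak 271.4 μg/mL vs MTC 239 μg/mL: exceeds toxic threshold.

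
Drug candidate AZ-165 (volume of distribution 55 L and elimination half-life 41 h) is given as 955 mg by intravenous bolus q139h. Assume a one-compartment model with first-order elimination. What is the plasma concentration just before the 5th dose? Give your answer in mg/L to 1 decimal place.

1.8 mg/L

f = (1/2)^(τ/t½) = (1/2)^(139/41) ≈ 0.0954.
C₀ = D/Vd = 955/55 ≈ 17.364 mg/L.
Before the 5th dose, 4 doses have been given. Superposition: Cmin = C₀·(f + f² + … + f^4).
≈ 17.364 × (0.0954 + 0.0091 + 0.0009 + 0.0001) ≈ 17.364 × 0.1055 ≈ 1.832 mg/L.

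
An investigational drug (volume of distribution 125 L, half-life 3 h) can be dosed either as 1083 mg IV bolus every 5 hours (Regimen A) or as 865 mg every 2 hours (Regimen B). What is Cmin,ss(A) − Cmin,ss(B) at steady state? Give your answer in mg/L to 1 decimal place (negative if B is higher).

-7.8 mg/L

Regimen A: f = (1/2)^(5/3) ≈ 0.3150; Cmin,ss = (1083/125)·f/(1−f) ≈ 3.984 mg/L.
Regimen B: f = (1/2)^(2/3) ≈ 0.6300; Cmin,ss = (865/125)·f/(1−f) ≈ 11.783 mg/L.
Difference ≈ 3.984 − 11.783 ≈ -7.799 mg/L.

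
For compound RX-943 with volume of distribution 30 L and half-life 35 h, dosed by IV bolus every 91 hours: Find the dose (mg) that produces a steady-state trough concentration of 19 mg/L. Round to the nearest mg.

2886 mg

τ/t½ = 91/35 ≈ 2.6, so f = (1/2)^(91/35) ≈ 0.164938.
Cmin,ss = (D/Vd)·f/(1−f), so D = Cmin,ss·Vd·(1−f)/f.
D = 19 × 30 × (1−f)/f ≈ 19 × 30 × 5.06288 ≈ 2885.84 mg.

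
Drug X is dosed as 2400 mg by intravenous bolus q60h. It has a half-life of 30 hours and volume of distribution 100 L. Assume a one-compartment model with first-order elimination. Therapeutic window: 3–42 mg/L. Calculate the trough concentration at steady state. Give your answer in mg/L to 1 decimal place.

The dosing interval is 2 half-lives, so f = 2^(−2) = 0.25.
Accumulation ratio R = 1/(1 − f) = 1/0.75 = 4/3.
Single-dose peak C₀ = D/Vd = 2400/100 = 24 mg/L.
Steady-state peak Cmax,ss = C₀·R = 24 × 4/3 ≈ 32.000 mg/L.
Steady-state trough Cmin,ss = Cmax,ss·f ≈ 32.000 × 0.25 ≈ 8.000 mg/L.
Trough 8.0 mg/L vs MEC 3 mg/L: adequate.

8.0 mg/L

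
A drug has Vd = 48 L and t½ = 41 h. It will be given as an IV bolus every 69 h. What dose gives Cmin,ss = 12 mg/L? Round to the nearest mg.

τ/t½ = 69/41 ≈ 1.6829, so f = (1/2)^(69/41) ≈ 0.311450.
Cmin,ss = (D/Vd)·f/(1−f), so D = Cmin,ss·Vd·(1−f)/f.
D = 12 × 48 × (1−f)/f ≈ 12 × 48 × 2.21079 ≈ 1273.42 mg.

1273 mg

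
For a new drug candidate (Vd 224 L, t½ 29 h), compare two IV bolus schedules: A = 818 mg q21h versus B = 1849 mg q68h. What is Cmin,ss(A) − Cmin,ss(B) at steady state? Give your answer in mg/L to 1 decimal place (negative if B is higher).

Regimen A: f = (1/2)^(21/29) ≈ 0.6054; Cmin,ss = (818/224)·f/(1−f) ≈ 5.603 mg/L.
Regimen B: f = (1/2)^(68/29) ≈ 0.1969; Cmin,ss = (1849/224)·f/(1−f) ≈ 2.024 mg/L.
Difference ≈ 5.603 − 2.024 ≈ 3.579 mg/L.

3.6 mg/L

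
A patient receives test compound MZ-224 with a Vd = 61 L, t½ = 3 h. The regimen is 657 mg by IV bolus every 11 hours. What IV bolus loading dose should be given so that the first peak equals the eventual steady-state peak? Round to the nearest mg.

713 mg

f = (1/2)^(11/3) ≈ 0.078745; accumulation ratio R = 1/(1−f) ≈ 1.08548.
Loading dose to hit Cmax,ss on first dose: D_load = D_maint·R ≈ 657 × 1.08548 ≈ 713.16 mg.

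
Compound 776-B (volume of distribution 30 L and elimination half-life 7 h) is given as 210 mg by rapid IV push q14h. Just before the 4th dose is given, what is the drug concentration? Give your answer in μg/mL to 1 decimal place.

2.3 μg/mL

f = (1/2)^(τ/t½) = (1/2)^(14/7) ≈ 0.2500.
C₀ = D/Vd = 210/30 ≈ 7.000 μg/mL.
Before the 4th dose, 3 doses have been given. Superposition: Cmin = C₀·(f + f² + … + f^3).
≈ 7.000 × (0.2500 + 0.0625 + 0.0156) ≈ 7.000 × 0.3281 ≈ 2.297 μg/mL.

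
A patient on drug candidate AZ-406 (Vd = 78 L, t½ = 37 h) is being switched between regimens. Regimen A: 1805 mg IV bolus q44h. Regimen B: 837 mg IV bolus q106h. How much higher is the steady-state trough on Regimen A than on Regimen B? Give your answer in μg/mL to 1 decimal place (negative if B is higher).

Regimen A: f = (1/2)^(44/37) ≈ 0.4385; Cmin,ss = (1805/78)·f/(1−f) ≈ 18.072 μg/mL.
Regimen B: f = (1/2)^(106/37) ≈ 0.1373; Cmin,ss = (837/78)·f/(1−f) ≈ 1.708 μg/mL.
Difference ≈ 18.072 − 1.708 ≈ 16.364 μg/mL.

16.4 μg/mL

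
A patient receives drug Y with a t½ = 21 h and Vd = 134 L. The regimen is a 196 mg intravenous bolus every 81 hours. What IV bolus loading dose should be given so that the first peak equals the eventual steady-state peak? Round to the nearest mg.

f = (1/2)^(81/21) ≈ 0.069006; accumulation ratio R = 1/(1−f) ≈ 1.07412.
Loading dose to hit Cmax,ss on first dose: D_load = D_maint·R ≈ 196 × 1.07412 ≈ 210.53 mg.

211 mg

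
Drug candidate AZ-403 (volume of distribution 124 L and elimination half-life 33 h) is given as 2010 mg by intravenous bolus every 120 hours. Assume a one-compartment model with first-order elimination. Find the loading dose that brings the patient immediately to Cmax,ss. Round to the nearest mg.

f = (1/2)^(120/33) ≈ 0.080417; accumulation ratio R = 1/(1−f) ≈ 1.08745.
Loading dose to hit Cmax,ss on first dose: D_load = D_maint·R ≈ 2010 × 1.08745 ≈ 2185.77 mg.

2186 mg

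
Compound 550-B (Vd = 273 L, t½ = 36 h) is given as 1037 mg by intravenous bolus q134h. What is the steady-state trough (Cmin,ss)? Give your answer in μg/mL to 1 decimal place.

τ/t½ = 134/36 ≈ 3.7222, so fraction remaining f = (1/2)^(134/36) ≈ 0.0758.
Each bolus raises the concentration by D/Vd = 1037/273 ≈ 3.799 μg/mL.
Steady-state trough Cmin,ss = C₀·f/(1−f) ≈ 3.799 × 0.0758/0.9242 ≈ 0.312 μg/mL.

0.3 μg/mL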